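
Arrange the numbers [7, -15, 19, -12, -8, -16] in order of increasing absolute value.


Compute absolute values:
  |7| = 7
  |-15| = 15
  |19| = 19
  |-12| = 12
  |-8| = 8
  |-16| = 16
Absolute values in increasing order: 7 < 8 < 12 < 15 < 16 < 19
Listing the original numbers in that order gives the answer.
Final answer: [7, -8, -12, -15, -16, 19]


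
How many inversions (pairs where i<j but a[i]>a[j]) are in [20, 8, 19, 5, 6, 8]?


For each element, count the later elements that are smaller than it:
  20 (index 0): smaller elements after it = [8, 19, 5, 6, 8] -> 5
  8 (index 1): smaller elements after it = [5, 6] -> 2
  19 (index 2): smaller elements after it = [5, 6, 8] -> 3
  5 (index 3): smaller elements after it = [] -> 0
  6 (index 4): smaller elements after it = [] -> 0
Total inversions = 5 + 2 + 3 + 0 + 0 = 10
Final answer: 10


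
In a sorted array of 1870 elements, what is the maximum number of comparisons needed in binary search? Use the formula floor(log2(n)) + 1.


Binary search halves the search space each step.
Maximum comparisons = floor(log2(1870)) + 1
log2(1870) = 10.8688
floor(log2(1870)) = 10, so 10 + 1 = 11
Final answer: 11


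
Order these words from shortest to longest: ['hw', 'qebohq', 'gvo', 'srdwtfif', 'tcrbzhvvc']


Compute lengths:
  'hw' has length 2
  'qebohq' has length 6
  'gvo' has length 3
  'srdwtfif' has length 8
  'tcrbzhvvc' has length 9
Lengths in increasing order: 2 < 3 < 6 < 8 < 9
Listing the words in that order gives the answer.
Final answer: ['hw', 'gvo', 'qebohq', 'srdwtfif', 'tcrbzhvvc']


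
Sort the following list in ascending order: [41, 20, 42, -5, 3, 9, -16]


Original list: [41, 20, 42, -5, 3, 9, -16]
Repeatedly take the smallest remaining element:
  Remaining [41, 20, 42, -5, 3, 9, -16] -> smallest is -16
  Remaining [41, 20, 42, -5, 3, 9] -> smallest is -5
  Remaining [41, 20, 42, 3, 9] -> smallest is 3
  Remaining [41, 20, 42, 9] -> smallest is 9
  Remaining [41, 20, 42] -> smallest is 20
  Remaining [41, 42] -> smallest is 41
  Remaining [42] -> smallest is 42
Collecting the picks in order gives the sorted list.
Final answer: [-16, -5, 3, 9, 20, 41, 42]


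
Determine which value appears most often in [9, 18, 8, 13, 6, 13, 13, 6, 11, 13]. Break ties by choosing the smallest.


Count the frequency of each value:
  6 appears 2 time(s)
  8 appears 1 time(s)
  9 appears 1 time(s)
  11 appears 1 time(s)
  13 appears 4 time(s)
  18 appears 1 time(s)
Maximum frequency is 4.
Only 13 reaches that frequency, so it is the mode.
Final answer: 13


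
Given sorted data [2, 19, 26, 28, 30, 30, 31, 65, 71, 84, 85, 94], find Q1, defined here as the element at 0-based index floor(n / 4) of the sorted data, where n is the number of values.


The list has n = 12 elements.
Q1 index = floor(12 / 4) = floor(3) = 3
Counting from index 0 in the sorted data, the element at index 3 is 28.
Final answer: 28


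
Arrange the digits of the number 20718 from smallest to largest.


The number 20718 has digits: 2, 0, 7, 1, 8
Sorted: 0, 1, 2, 7, 8
Joining the sorted digits gives the result.
Final answer: 01278


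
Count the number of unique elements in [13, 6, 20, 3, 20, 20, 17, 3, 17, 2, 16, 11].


List all unique values:
Distinct values: [2, 3, 6, 11, 13, 16, 17, 20]
Count = 8
Final answer: 8


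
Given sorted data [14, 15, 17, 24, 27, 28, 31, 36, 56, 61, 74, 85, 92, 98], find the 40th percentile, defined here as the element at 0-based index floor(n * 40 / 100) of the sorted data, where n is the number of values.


The dataset has n = 14 elements.
Index = floor(14 * 40 / 100) = floor(560 / 100) = floor(5.6) = 5
Counting from index 0 in the sorted data, the element at index 5 is 28.
Final answer: 28


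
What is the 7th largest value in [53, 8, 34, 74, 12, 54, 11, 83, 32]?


Sort descending: [83, 74, 54, 53, 34, 32, 12, 11, 8]
The 7th element (1-indexed) is at index 6.
Value = 12
Final answer: 12


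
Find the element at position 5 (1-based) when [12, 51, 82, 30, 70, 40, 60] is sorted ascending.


Sort ascending: [12, 30, 40, 51, 60, 70, 82]
The 5th element (1-indexed) is at index 4.
Value = 60
Final answer: 60


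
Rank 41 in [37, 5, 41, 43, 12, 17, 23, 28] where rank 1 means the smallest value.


Sort ascending: [5, 12, 17, 23, 28, 37, 41, 43]
Find 41 in the sorted list.
41 is at position 7 (1-indexed).
Final answer: 7


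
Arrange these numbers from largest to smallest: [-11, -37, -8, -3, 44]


Original list: [-11, -37, -8, -3, 44]
Repeatedly take the largest remaining element:
  Remaining [-11, -37, -8, -3, 44] -> largest is 44
  Remaining [-11, -37, -8, -3] -> largest is -3
  Remaining [-11, -37, -8] -> largest is -8
  Remaining [-11, -37] -> largest is -11
  Remaining [-37] -> largest is -37
Collecting the picks in order gives the descending list.
Final answer: [44, -3, -8, -11, -37]


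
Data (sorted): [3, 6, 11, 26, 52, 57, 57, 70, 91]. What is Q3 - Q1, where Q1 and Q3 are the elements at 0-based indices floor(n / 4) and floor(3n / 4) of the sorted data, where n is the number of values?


The data has n = 9 elements.
Q1 index = floor(9 / 4) = floor(2.25) = 2; Q3 index = floor(3 * 9 / 4) = floor(6.75) = 6
Q1 = element at index 2 = 11
Q3 = element at index 6 = 57
IQR = 57 - 11 = 46
Final answer: 46


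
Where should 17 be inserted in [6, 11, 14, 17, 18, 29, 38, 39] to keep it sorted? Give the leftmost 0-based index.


List is sorted: [6, 11, 14, 17, 18, 29, 38, 39]
We need the leftmost position where 17 can be inserted, i.e. the first index whose element is >= 17 (or the end of the list if none is).
Binary search with low=0, high=8 (0-based indices):
  low=0, high=8, mid=4: a[4]=18 >= 17, so high = 4
  low=0, high=4, mid=2: a[2]=14 < 17, so low = 3
  low=3, high=4, mid=3: a[3]=17 >= 17, so high = 3
Now low = high = 3, so the insertion index is 3.
Final answer: 3


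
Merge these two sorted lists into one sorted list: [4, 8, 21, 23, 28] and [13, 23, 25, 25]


List A: [4, 8, 21, 23, 28]
List B: [13, 23, 25, 25]
Repeatedly compare the front elements and take the smaller:
  4 vs 13 -> take 4
  8 vs 13 -> take 8
  21 vs 13 -> take 13
  21 vs 23 -> take 21
  23 vs 23 -> take 23
  28 vs 23 -> take 23
  28 vs 25 -> take 25
  28 vs 25 -> take 25
  B is exhausted; append the rest of A: [28]
Final answer: [4, 8, 13, 21, 23, 23, 25, 25, 28]


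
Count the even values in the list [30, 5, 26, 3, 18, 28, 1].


Check each element:
  30 is even
  5 is odd
  26 is even
  3 is odd
  18 is even
  28 is even
  1 is odd
Evens: [30, 26, 18, 28]
Count of evens = 4
Final answer: 4


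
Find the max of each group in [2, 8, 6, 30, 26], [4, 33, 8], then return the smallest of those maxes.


Find max of each group:
  Group 1: [2, 8, 6, 30, 26] -> max = 30
  Group 2: [4, 33, 8] -> max = 33
Maxes: [30, 33]
Minimum of maxes = 30
Final answer: 30


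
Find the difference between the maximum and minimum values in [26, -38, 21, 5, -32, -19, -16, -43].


Maximum value: 26
Minimum value: -43
Range = 26 - (-43) = 69
Final answer: 69


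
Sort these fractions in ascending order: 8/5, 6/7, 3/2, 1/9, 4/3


Convert to decimal for comparison:
  8/5 = 1.6
  6/7 = 0.8571
  3/2 = 1.5
  1/9 = 0.1111
  4/3 = 1.3333
Decimals in increasing order: 0.1111 < 0.8571 < 1.3333 < 1.5 < 1.6
Writing each back as its fraction gives the sorted order.
Final answer: 1/9, 6/7, 4/3, 3/2, 8/5


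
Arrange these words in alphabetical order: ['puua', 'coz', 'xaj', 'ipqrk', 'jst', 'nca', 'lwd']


Compare strings character by character (the first differing letter decides):
  'coz' < 'ipqrk' since 'c' < 'i' at position 1
  'ipqrk' < 'jst' since 'i' < 'j' at position 1
  'jst' < 'lwd' since 'j' < 'l' at position 1
  'lwd' < 'nca' since 'l' < 'n' at position 1
  'nca' < 'puua' since 'n' < 'p' at position 1
  'puua' < 'xaj' since 'p' < 'x' at position 1
Chaining these comparisons gives the alphabetical order.
Final answer: ['coz', 'ipqrk', 'jst', 'lwd', 'nca', 'puua', 'xaj']


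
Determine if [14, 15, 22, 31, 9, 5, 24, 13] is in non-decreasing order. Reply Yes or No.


Check consecutive pairs:
  14 <= 15? True
  15 <= 22? True
  22 <= 31? True
  31 <= 9? False
  9 <= 5? False
  5 <= 24? True
  24 <= 13? False
3 consecutive pair(s) are out of order, so the list is not sorted.
Final answer: No


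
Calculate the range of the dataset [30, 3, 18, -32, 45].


Maximum value: 45
Minimum value: -32
Range = 45 - (-32) = 77
Final answer: 77


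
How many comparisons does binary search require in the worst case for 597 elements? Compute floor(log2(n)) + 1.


Binary search halves the search space each step.
Maximum comparisons = floor(log2(597)) + 1
log2(597) = 9.2216
floor(log2(597)) = 9, so 9 + 1 = 10
Final answer: 10


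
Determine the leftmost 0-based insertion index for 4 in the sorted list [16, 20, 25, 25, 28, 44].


List is sorted: [16, 20, 25, 25, 28, 44]
We need the leftmost position where 4 can be inserted, i.e. the first index whose element is >= 4 (or the end of the list if none is).
Binary search with low=0, high=6 (0-based indices):
  low=0, high=6, mid=3: a[3]=25 >= 4, so high = 3
  low=0, high=3, mid=1: a[1]=20 >= 4, so high = 1
  low=0, high=1, mid=0: a[0]=16 >= 4, so high = 0
Now low = high = 0, so the insertion index is 0.
Final answer: 0


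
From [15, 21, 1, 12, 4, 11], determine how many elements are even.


Check each element:
  15 is odd
  21 is odd
  1 is odd
  12 is even
  4 is even
  11 is odd
Evens: [12, 4]
Count of evens = 2
Final answer: 2


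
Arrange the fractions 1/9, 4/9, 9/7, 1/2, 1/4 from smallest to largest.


Convert to decimal for comparison:
  1/9 = 0.1111
  4/9 = 0.4444
  9/7 = 1.2857
  1/2 = 0.5
  1/4 = 0.25
Decimals in increasing order: 0.1111 < 0.25 < 0.4444 < 0.5 < 1.2857
Writing each back as its fraction gives the sorted order.
Final answer: 1/9, 1/4, 4/9, 1/2, 9/7


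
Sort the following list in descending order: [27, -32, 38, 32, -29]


Original list: [27, -32, 38, 32, -29]
Repeatedly take the largest remaining element:
  Remaining [27, -32, 38, 32, -29] -> largest is 38
  Remaining [27, -32, 32, -29] -> largest is 32
  Remaining [27, -32, -29] -> largest is 27
  Remaining [-32, -29] -> largest is -29
  Remaining [-32] -> largest is -32
Collecting the picks in order gives the descending list.
Final answer: [38, 32, 27, -29, -32]


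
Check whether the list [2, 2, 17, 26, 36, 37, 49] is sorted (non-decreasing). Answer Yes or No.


Check consecutive pairs:
  2 <= 2? True
  2 <= 17? True
  17 <= 26? True
  26 <= 36? True
  36 <= 37? True
  37 <= 49? True
Every consecutive pair is in order, so the list is non-decreasing.
Final answer: Yes


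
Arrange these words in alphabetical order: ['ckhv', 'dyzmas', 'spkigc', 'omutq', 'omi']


Compare strings character by character (the first differing letter decides):
  'ckhv' < 'dyzmas' since 'c' < 'd' at position 1
  'dyzmas' < 'omi' since 'd' < 'o' at position 1
  'omi' < 'omutq' since 'i' < 'u' at position 3
  'omutq' < 'spkigc' since 'o' < 's' at position 1
Chaining these comparisons gives the alphabetical order.
Final answer: ['ckhv', 'dyzmas', 'omi', 'omutq', 'spkigc']


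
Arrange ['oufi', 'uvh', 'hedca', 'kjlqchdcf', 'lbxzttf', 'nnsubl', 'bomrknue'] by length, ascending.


Compute lengths:
  'oufi' has length 4
  'uvh' has length 3
  'hedca' has length 5
  'kjlqchdcf' has length 9
  'lbxzttf' has length 7
  'nnsubl' has length 6
  'bomrknue' has length 8
Lengths in increasing order: 3 < 4 < 5 < 6 < 7 < 8 < 9
Listing the words in that order gives the answer.
Final answer: ['uvh', 'oufi', 'hedca', 'nnsubl', 'lbxzttf', 'bomrknue', 'kjlqchdcf']


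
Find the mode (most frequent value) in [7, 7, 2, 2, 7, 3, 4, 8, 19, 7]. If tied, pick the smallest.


Count the frequency of each value:
  2 appears 2 time(s)
  3 appears 1 time(s)
  4 appears 1 time(s)
  7 appears 4 time(s)
  8 appears 1 time(s)
  19 appears 1 time(s)
Maximum frequency is 4.
Only 7 reaches that frequency, so it is the mode.
Final answer: 7


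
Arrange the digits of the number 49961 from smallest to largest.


The number 49961 has digits: 4, 9, 9, 6, 1
Sorted: 1, 4, 6, 9, 9
Joining the sorted digits gives the result.
Final answer: 14699


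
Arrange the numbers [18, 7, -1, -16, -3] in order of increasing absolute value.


Compute absolute values:
  |18| = 18
  |7| = 7
  |-1| = 1
  |-16| = 16
  |-3| = 3
Absolute values in increasing order: 1 < 3 < 7 < 16 < 18
Listing the original numbers in that order gives the answer.
Final answer: [-1, -3, 7, -16, 18]


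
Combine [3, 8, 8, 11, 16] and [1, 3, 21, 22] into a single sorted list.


List A: [3, 8, 8, 11, 16]
List B: [1, 3, 21, 22]
Repeatedly compare the front elements and take the smaller:
  3 vs 1 -> take 1
  3 vs 3 -> take 3
  8 vs 3 -> take 3
  8 vs 21 -> take 8
  8 vs 21 -> take 8
  11 vs 21 -> take 11
  16 vs 21 -> take 16
  A is exhausted; append the rest of B: [21, 22]
Final answer: [1, 3, 3, 8, 8, 11, 16, 21, 22]


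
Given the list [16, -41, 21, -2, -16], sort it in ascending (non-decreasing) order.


Original list: [16, -41, 21, -2, -16]
Repeatedly take the smallest remaining element:
  Remaining [16, -41, 21, -2, -16] -> smallest is -41
  Remaining [16, 21, -2, -16] -> smallest is -16
  Remaining [16, 21, -2] -> smallest is -2
  Remaining [16, 21] -> smallest is 16
  Remaining [21] -> smallest is 21
Collecting the picks in order gives the sorted list.
Final answer: [-41, -16, -2, 16, 21]


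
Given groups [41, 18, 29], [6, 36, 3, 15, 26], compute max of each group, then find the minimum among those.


Find max of each group:
  Group 1: [41, 18, 29] -> max = 41
  Group 2: [6, 36, 3, 15, 26] -> max = 36
Maxes: [41, 36]
Minimum of maxes = 36
Final answer: 36


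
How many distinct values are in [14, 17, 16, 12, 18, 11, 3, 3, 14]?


List all unique values:
Distinct values: [3, 11, 12, 14, 16, 17, 18]
Count = 7
Final answer: 7


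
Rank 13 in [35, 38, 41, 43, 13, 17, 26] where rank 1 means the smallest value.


Sort ascending: [13, 17, 26, 35, 38, 41, 43]
Find 13 in the sorted list.
13 is at position 1 (1-indexed).
Final answer: 1


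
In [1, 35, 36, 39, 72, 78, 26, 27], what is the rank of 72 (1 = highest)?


Sort descending: [78, 72, 39, 36, 35, 27, 26, 1]
Find 72 in the sorted list.
72 is at position 2.
Final answer: 2


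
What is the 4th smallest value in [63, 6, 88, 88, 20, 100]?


Sort ascending: [6, 20, 63, 88, 88, 100]
The 4th element (1-indexed) is at index 3.
Value = 88
Final answer: 88


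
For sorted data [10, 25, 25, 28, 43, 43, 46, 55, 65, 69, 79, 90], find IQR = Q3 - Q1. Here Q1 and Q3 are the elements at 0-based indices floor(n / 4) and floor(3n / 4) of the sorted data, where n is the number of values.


The data has n = 12 elements.
Q1 index = floor(12 / 4) = floor(3) = 3; Q3 index = floor(3 * 12 / 4) = floor(9) = 9
Q1 = element at index 3 = 28
Q3 = element at index 9 = 69
IQR = 69 - 28 = 41
Final answer: 41


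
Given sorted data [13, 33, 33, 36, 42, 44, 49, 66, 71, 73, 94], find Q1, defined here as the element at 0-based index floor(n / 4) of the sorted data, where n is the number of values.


The list has n = 11 elements.
Q1 index = floor(11 / 4) = floor(2.75) = 2
Counting from index 0 in the sorted data, the element at index 2 is 33.
Final answer: 33


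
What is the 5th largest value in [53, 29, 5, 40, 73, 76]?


Sort descending: [76, 73, 53, 40, 29, 5]
The 5th element (1-indexed) is at index 4.
Value = 29
Final answer: 29


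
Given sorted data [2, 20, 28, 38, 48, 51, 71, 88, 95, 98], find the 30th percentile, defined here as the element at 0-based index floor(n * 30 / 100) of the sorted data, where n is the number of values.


The dataset has n = 10 elements.
Index = floor(10 * 30 / 100) = floor(300 / 100) = floor(3) = 3
Counting from index 0 in the sorted data, the element at index 3 is 38.
Final answer: 38


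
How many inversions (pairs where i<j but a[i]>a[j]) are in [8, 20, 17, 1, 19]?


For each element, count the later elements that are smaller than it:
  8 (index 0): smaller elements after it = [1] -> 1
  20 (index 1): smaller elements after it = [17, 1, 19] -> 3
  17 (index 2): smaller elements after it = [1] -> 1
  1 (index 3): smaller elements after it = [] -> 0
Total inversions = 1 + 3 + 1 + 0 = 5
Final answer: 5


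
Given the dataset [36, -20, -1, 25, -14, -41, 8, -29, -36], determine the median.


First, sort the list: [-41, -36, -29, -20, -14, -1, 8, 25, 36]
The list has 9 elements (odd count).
The middle index is 4 (0-based), and the element there is -14.
Final answer: -14


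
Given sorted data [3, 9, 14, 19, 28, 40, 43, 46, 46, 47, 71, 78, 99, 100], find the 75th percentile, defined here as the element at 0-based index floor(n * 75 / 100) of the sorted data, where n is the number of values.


The dataset has n = 14 elements.
Index = floor(14 * 75 / 100) = floor(1050 / 100) = floor(10.5) = 10
Counting from index 0 in the sorted data, the element at index 10 is 71.
Final answer: 71


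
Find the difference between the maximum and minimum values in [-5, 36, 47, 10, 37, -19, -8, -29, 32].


Maximum value: 47
Minimum value: -29
Range = 47 - (-29) = 76
Final answer: 76


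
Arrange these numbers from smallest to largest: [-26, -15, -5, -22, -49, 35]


Original list: [-26, -15, -5, -22, -49, 35]
Repeatedly take the smallest remaining element:
  Remaining [-26, -15, -5, -22, -49, 35] -> smallest is -49
  Remaining [-26, -15, -5, -22, 35] -> smallest is -26
  Remaining [-15, -5, -22, 35] -> smallest is -22
  Remaining [-15, -5, 35] -> smallest is -15
  Remaining [-5, 35] -> smallest is -5
  Remaining [35] -> smallest is 35
Collecting the picks in order gives the sorted list.
Final answer: [-49, -26, -22, -15, -5, 35]


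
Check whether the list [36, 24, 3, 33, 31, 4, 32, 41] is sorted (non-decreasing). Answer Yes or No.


Check consecutive pairs:
  36 <= 24? False
  24 <= 3? False
  3 <= 33? True
  33 <= 31? False
  31 <= 4? False
  4 <= 32? True
  32 <= 41? True
4 consecutive pair(s) are out of order, so the list is not sorted.
Final answer: No


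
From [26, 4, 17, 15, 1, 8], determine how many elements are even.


Check each element:
  26 is even
  4 is even
  17 is odd
  15 is odd
  1 is odd
  8 is even
Evens: [26, 4, 8]
Count of evens = 3
Final answer: 3


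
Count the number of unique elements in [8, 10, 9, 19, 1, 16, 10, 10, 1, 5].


List all unique values:
Distinct values: [1, 5, 8, 9, 10, 16, 19]
Count = 7
Final answer: 7


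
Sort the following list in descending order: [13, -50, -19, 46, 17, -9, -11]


Original list: [13, -50, -19, 46, 17, -9, -11]
Repeatedly take the largest remaining element:
  Remaining [13, -50, -19, 46, 17, -9, -11] -> largest is 46
  Remaining [13, -50, -19, 17, -9, -11] -> largest is 17
  Remaining [13, -50, -19, -9, -11] -> largest is 13
  Remaining [-50, -19, -9, -11] -> largest is -9
  Remaining [-50, -19, -11] -> largest is -11
  Remaining [-50, -19] -> largest is -19
  Remaining [-50] -> largest is -50
Collecting the picks in order gives the descending list.
Final answer: [46, 17, 13, -9, -11, -19, -50]


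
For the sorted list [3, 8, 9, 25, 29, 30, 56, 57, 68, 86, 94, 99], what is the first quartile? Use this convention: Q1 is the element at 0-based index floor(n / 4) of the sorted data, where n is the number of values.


The list has n = 12 elements.
Q1 index = floor(12 / 4) = floor(3) = 3
Counting from index 0 in the sorted data, the element at index 3 is 25.
Final answer: 25


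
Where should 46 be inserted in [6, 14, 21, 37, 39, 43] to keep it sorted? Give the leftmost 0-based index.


List is sorted: [6, 14, 21, 37, 39, 43]
We need the leftmost position where 46 can be inserted, i.e. the first index whose element is >= 46 (or the end of the list if none is).
Binary search with low=0, high=6 (0-based indices):
  low=0, high=6, mid=3: a[3]=37 < 46, so low = 4
  low=4, high=6, mid=5: a[5]=43 < 46, so low = 6
Now low = high = 6, so the insertion index is 6.
Final answer: 6


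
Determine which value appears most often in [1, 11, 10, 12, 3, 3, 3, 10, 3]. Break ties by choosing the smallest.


Count the frequency of each value:
  1 appears 1 time(s)
  3 appears 4 time(s)
  10 appears 2 time(s)
  11 appears 1 time(s)
  12 appears 1 time(s)
Maximum frequency is 4.
Only 3 reaches that frequency, so it is the mode.
Final answer: 3


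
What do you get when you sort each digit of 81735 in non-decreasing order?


The number 81735 has digits: 8, 1, 7, 3, 5
Sorted: 1, 3, 5, 7, 8
Joining the sorted digits gives the result.
Final answer: 13578


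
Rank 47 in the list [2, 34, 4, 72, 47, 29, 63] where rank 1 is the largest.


Sort descending: [72, 63, 47, 34, 29, 4, 2]
Find 47 in the sorted list.
47 is at position 3.
Final answer: 3


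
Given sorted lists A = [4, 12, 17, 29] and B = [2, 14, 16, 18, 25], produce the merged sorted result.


List A: [4, 12, 17, 29]
List B: [2, 14, 16, 18, 25]
Repeatedly compare the front elements and take the smaller:
  4 vs 2 -> take 2
  4 vs 14 -> take 4
  12 vs 14 -> take 12
  17 vs 14 -> take 14
  17 vs 16 -> take 16
  17 vs 18 -> take 17
  29 vs 18 -> take 18
  29 vs 25 -> take 25
  B is exhausted; append the rest of A: [29]
Final answer: [2, 4, 12, 14, 16, 17, 18, 25, 29]


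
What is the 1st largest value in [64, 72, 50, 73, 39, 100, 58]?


Sort descending: [100, 73, 72, 64, 58, 50, 39]
The 1st element (1-indexed) is at index 0.
Value = 100
Final answer: 100


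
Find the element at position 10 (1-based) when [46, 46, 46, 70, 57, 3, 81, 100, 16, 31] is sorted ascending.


Sort ascending: [3, 16, 31, 46, 46, 46, 57, 70, 81, 100]
The 10th element (1-indexed) is at index 9.
Value = 100
Final answer: 100


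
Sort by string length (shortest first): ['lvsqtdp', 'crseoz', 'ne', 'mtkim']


Compute lengths:
  'lvsqtdp' has length 7
  'crseoz' has length 6
  'ne' has length 2
  'mtkim' has length 5
Lengths in increasing order: 2 < 5 < 6 < 7
Listing the words in that order gives the answer.
Final answer: ['ne', 'mtkim', 'crseoz', 'lvsqtdp']


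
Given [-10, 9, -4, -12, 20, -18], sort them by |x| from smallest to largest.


Compute absolute values:
  |-10| = 10
  |9| = 9
  |-4| = 4
  |-12| = 12
  |20| = 20
  |-18| = 18
Absolute values in increasing order: 4 < 9 < 10 < 12 < 18 < 20
Listing the original numbers in that order gives the answer.
Final answer: [-4, 9, -10, -12, -18, 20]


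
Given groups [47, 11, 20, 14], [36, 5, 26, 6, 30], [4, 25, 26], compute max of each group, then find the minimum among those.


Find max of each group:
  Group 1: [47, 11, 20, 14] -> max = 47
  Group 2: [36, 5, 26, 6, 30] -> max = 36
  Group 3: [4, 25, 26] -> max = 26
Maxes: [47, 36, 26]
Minimum of maxes = 26
Final answer: 26


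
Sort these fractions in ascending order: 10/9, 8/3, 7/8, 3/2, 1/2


Convert to decimal for comparison:
  10/9 = 1.1111
  8/3 = 2.6667
  7/8 = 0.875
  3/2 = 1.5
  1/2 = 0.5
Decimals in increasing order: 0.5 < 0.875 < 1.1111 < 1.5 < 2.6667
Writing each back as its fraction gives the sorted order.
Final answer: 1/2, 7/8, 10/9, 3/2, 8/3


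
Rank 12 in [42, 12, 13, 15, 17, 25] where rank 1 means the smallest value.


Sort ascending: [12, 13, 15, 17, 25, 42]
Find 12 in the sorted list.
12 is at position 1 (1-indexed).
Final answer: 1


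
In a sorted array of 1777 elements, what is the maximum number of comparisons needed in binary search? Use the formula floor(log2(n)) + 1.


Binary search halves the search space each step.
Maximum comparisons = floor(log2(1777)) + 1
log2(1777) = 10.7952
floor(log2(1777)) = 10, so 10 + 1 = 11
Final answer: 11


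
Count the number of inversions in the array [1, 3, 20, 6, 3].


For each element, count the later elements that are smaller than it:
  1 (index 0): smaller elements after it = [] -> 0
  3 (index 1): smaller elements after it = [] -> 0
  20 (index 2): smaller elements after it = [6, 3] -> 2
  6 (index 3): smaller elements after it = [3] -> 1
Total inversions = 0 + 0 + 2 + 1 = 3
Final answer: 3


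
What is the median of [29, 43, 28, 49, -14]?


First, sort the list: [-14, 28, 29, 43, 49]
The list has 5 elements (odd count).
The middle index is 2 (0-based), and the element there is 29.
Final answer: 29


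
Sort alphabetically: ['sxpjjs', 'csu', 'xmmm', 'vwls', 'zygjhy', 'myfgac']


Compare strings character by character (the first differing letter decides):
  'csu' < 'myfgac' since 'c' < 'm' at position 1
  'myfgac' < 'sxpjjs' since 'm' < 's' at position 1
  'sxpjjs' < 'vwls' since 's' < 'v' at position 1
  'vwls' < 'xmmm' since 'v' < 'x' at position 1
  'xmmm' < 'zygjhy' since 'x' < 'z' at position 1
Chaining these comparisons gives the alphabetical order.
Final answer: ['csu', 'myfgac', 'sxpjjs', 'vwls', 'xmmm', 'zygjhy']


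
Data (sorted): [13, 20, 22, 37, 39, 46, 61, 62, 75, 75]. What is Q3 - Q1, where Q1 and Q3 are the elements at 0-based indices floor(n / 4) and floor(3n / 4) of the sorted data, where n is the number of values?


The data has n = 10 elements.
Q1 index = floor(10 / 4) = floor(2.5) = 2; Q3 index = floor(3 * 10 / 4) = floor(7.5) = 7
Q1 = element at index 2 = 22
Q3 = element at index 7 = 62
IQR = 62 - 22 = 40
Final answer: 40


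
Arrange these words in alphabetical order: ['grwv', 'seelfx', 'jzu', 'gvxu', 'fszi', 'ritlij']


Compare strings character by character (the first differing letter decides):
  'fszi' < 'grwv' since 'f' < 'g' at position 1
  'grwv' < 'gvxu' since 'r' < 'v' at position 2
  'gvxu' < 'jzu' since 'g' < 'j' at position 1
  'jzu' < 'ritlij' since 'j' < 'r' at position 1
  'ritlij' < 'seelfx' since 'r' < 's' at position 1
Chaining these comparisons gives the alphabetical order.
Final answer: ['fszi', 'grwv', 'gvxu', 'jzu', 'ritlij', 'seelfx']


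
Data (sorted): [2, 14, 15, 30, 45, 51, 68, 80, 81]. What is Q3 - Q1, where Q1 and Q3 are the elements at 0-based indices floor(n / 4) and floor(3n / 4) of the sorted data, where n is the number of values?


The data has n = 9 elements.
Q1 index = floor(9 / 4) = floor(2.25) = 2; Q3 index = floor(3 * 9 / 4) = floor(6.75) = 6
Q1 = element at index 2 = 15
Q3 = element at index 6 = 68
IQR = 68 - 15 = 53
Final answer: 53


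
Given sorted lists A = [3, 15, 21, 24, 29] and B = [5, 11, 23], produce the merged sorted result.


List A: [3, 15, 21, 24, 29]
List B: [5, 11, 23]
Repeatedly compare the front elements and take the smaller:
  3 vs 5 -> take 3
  15 vs 5 -> take 5
  15 vs 11 -> take 11
  15 vs 23 -> take 15
  21 vs 23 -> take 21
  24 vs 23 -> take 23
  B is exhausted; append the rest of A: [24, 29]
Final answer: [3, 5, 11, 15, 21, 23, 24, 29]


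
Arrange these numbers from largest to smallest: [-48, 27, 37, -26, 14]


Original list: [-48, 27, 37, -26, 14]
Repeatedly take the largest remaining element:
  Remaining [-48, 27, 37, -26, 14] -> largest is 37
  Remaining [-48, 27, -26, 14] -> largest is 27
  Remaining [-48, -26, 14] -> largest is 14
  Remaining [-48, -26] -> largest is -26
  Remaining [-48] -> largest is -48
Collecting the picks in order gives the descending list.
Final answer: [37, 27, 14, -26, -48]


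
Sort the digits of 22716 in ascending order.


The number 22716 has digits: 2, 2, 7, 1, 6
Sorted: 1, 2, 2, 6, 7
Joining the sorted digits gives the result.
Final answer: 12267


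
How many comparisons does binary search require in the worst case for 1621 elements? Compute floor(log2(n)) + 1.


Binary search halves the search space each step.
Maximum comparisons = floor(log2(1621)) + 1
log2(1621) = 10.6627
floor(log2(1621)) = 10, so 10 + 1 = 11
Final answer: 11


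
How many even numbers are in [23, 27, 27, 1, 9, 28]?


Check each element:
  23 is odd
  27 is odd
  27 is odd
  1 is odd
  9 is odd
  28 is even
Evens: [28]
Count of evens = 1
Final answer: 1


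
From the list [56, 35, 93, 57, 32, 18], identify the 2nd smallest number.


Sort ascending: [18, 32, 35, 56, 57, 93]
The 2nd element (1-indexed) is at index 1.
Value = 32
Final answer: 32


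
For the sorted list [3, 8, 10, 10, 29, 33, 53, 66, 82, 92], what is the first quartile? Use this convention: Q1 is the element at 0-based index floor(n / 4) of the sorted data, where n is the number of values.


The list has n = 10 elements.
Q1 index = floor(10 / 4) = floor(2.5) = 2
Counting from index 0 in the sorted data, the element at index 2 is 10.
Final answer: 10


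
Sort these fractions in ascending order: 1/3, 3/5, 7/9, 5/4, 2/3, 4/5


Convert to decimal for comparison:
  1/3 = 0.3333
  3/5 = 0.6
  7/9 = 0.7778
  5/4 = 1.25
  2/3 = 0.6667
  4/5 = 0.8
Decimals in increasing order: 0.3333 < 0.6 < 0.6667 < 0.7778 < 0.8 < 1.25
Writing each back as its fraction gives the sorted order.
Final answer: 1/3, 3/5, 2/3, 7/9, 4/5, 5/4


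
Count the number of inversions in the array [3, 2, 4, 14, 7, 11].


For each element, count the later elements that are smaller than it:
  3 (index 0): smaller elements after it = [2] -> 1
  2 (index 1): smaller elements after it = [] -> 0
  4 (index 2): smaller elements after it = [] -> 0
  14 (index 3): smaller elements after it = [7, 11] -> 2
  7 (index 4): smaller elements after it = [] -> 0
Total inversions = 1 + 0 + 0 + 2 + 0 = 3
Final answer: 3


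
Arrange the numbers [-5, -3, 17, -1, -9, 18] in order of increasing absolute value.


Compute absolute values:
  |-5| = 5
  |-3| = 3
  |17| = 17
  |-1| = 1
  |-9| = 9
  |18| = 18
Absolute values in increasing order: 1 < 3 < 5 < 9 < 17 < 18
Listing the original numbers in that order gives the answer.
Final answer: [-1, -3, -5, -9, 17, 18]


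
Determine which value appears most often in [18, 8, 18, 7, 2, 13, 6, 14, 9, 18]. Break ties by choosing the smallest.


Count the frequency of each value:
  2 appears 1 time(s)
  6 appears 1 time(s)
  7 appears 1 time(s)
  8 appears 1 time(s)
  9 appears 1 time(s)
  13 appears 1 time(s)
  14 appears 1 time(s)
  18 appears 3 time(s)
Maximum frequency is 3.
Only 18 reaches that frequency, so it is the mode.
Final answer: 18


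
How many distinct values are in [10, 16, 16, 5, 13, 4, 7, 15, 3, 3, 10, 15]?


List all unique values:
Distinct values: [3, 4, 5, 7, 10, 13, 15, 16]
Count = 8
Final answer: 8


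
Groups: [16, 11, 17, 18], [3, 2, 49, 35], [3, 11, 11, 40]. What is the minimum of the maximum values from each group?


Find max of each group:
  Group 1: [16, 11, 17, 18] -> max = 18
  Group 2: [3, 2, 49, 35] -> max = 49
  Group 3: [3, 11, 11, 40] -> max = 40
Maxes: [18, 49, 40]
Minimum of maxes = 18
Final answer: 18


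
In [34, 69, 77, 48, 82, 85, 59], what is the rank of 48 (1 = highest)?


Sort descending: [85, 82, 77, 69, 59, 48, 34]
Find 48 in the sorted list.
48 is at position 6.
Final answer: 6


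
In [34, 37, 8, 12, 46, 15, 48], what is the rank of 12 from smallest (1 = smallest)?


Sort ascending: [8, 12, 15, 34, 37, 46, 48]
Find 12 in the sorted list.
12 is at position 2 (1-indexed).
Final answer: 2


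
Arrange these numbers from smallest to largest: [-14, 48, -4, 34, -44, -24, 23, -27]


Original list: [-14, 48, -4, 34, -44, -24, 23, -27]
Repeatedly take the smallest remaining element:
  Remaining [-14, 48, -4, 34, -44, -24, 23, -27] -> smallest is -44
  Remaining [-14, 48, -4, 34, -24, 23, -27] -> smallest is -27
  Remaining [-14, 48, -4, 34, -24, 23] -> smallest is -24
  Remaining [-14, 48, -4, 34, 23] -> smallest is -14
  Remaining [48, -4, 34, 23] -> smallest is -4
  Remaining [48, 34, 23] -> smallest is 23
  Remaining [48, 34] -> smallest is 34
  Remaining [48] -> smallest is 48
Collecting the picks in order gives the sorted list.
Final answer: [-44, -27, -24, -14, -4, 23, 34, 48]


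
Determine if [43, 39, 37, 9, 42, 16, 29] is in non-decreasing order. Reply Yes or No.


Check consecutive pairs:
  43 <= 39? False
  39 <= 37? False
  37 <= 9? False
  9 <= 42? True
  42 <= 16? False
  16 <= 29? True
4 consecutive pair(s) are out of order, so the list is not sorted.
Final answer: No


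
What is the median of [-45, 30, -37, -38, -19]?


First, sort the list: [-45, -38, -37, -19, 30]
The list has 5 elements (odd count).
The middle index is 2 (0-based), and the element there is -37.
Final answer: -37


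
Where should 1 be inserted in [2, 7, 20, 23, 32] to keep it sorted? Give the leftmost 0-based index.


List is sorted: [2, 7, 20, 23, 32]
We need the leftmost position where 1 can be inserted, i.e. the first index whose element is >= 1 (or the end of the list if none is).
Binary search with low=0, high=5 (0-based indices):
  low=0, high=5, mid=2: a[2]=20 >= 1, so high = 2
  low=0, high=2, mid=1: a[1]=7 >= 1, so high = 1
  low=0, high=1, mid=0: a[0]=2 >= 1, so high = 0
Now low = high = 0, so the insertion index is 0.
Final answer: 0


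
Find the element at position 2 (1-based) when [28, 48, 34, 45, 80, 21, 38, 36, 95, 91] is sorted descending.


Sort descending: [95, 91, 80, 48, 45, 38, 36, 34, 28, 21]
The 2nd element (1-indexed) is at index 1.
Value = 91
Final answer: 91


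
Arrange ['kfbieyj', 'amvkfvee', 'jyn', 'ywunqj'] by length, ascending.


Compute lengths:
  'kfbieyj' has length 7
  'amvkfvee' has length 8
  'jyn' has length 3
  'ywunqj' has length 6
Lengths in increasing order: 3 < 6 < 7 < 8
Listing the words in that order gives the answer.
Final answer: ['jyn', 'ywunqj', 'kfbieyj', 'amvkfvee']


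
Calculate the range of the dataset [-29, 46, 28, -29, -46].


Maximum value: 46
Minimum value: -46
Range = 46 - (-46) = 92
Final answer: 92


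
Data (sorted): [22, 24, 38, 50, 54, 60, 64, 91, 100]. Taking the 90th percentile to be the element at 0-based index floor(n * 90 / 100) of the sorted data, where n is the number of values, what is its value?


The dataset has n = 9 elements.
Index = floor(9 * 90 / 100) = floor(810 / 100) = floor(8.1) = 8
Counting from index 0 in the sorted data, the element at index 8 is 100.
Final answer: 100


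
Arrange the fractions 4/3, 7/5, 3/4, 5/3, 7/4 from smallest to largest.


Convert to decimal for comparison:
  4/3 = 1.3333
  7/5 = 1.4
  3/4 = 0.75
  5/3 = 1.6667
  7/4 = 1.75
Decimals in increasing order: 0.75 < 1.3333 < 1.4 < 1.6667 < 1.75
Writing each back as its fraction gives the sorted order.
Final answer: 3/4, 4/3, 7/5, 5/3, 7/4


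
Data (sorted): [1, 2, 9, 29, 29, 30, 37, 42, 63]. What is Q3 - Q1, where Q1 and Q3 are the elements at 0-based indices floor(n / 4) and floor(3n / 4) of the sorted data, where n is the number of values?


The data has n = 9 elements.
Q1 index = floor(9 / 4) = floor(2.25) = 2; Q3 index = floor(3 * 9 / 4) = floor(6.75) = 6
Q1 = element at index 2 = 9
Q3 = element at index 6 = 37
IQR = 37 - 9 = 28
Final answer: 28


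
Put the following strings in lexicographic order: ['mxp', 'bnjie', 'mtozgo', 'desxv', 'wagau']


Compare strings character by character (the first differing letter decides):
  'bnjie' < 'desxv' since 'b' < 'd' at position 1
  'desxv' < 'mtozgo' since 'd' < 'm' at position 1
  'mtozgo' < 'mxp' since 't' < 'x' at position 2
  'mxp' < 'wagau' since 'm' < 'w' at position 1
Chaining these comparisons gives the alphabetical order.
Final answer: ['bnjie', 'desxv', 'mtozgo', 'mxp', 'wagau']


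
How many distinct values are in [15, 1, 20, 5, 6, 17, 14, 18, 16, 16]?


List all unique values:
Distinct values: [1, 5, 6, 14, 15, 16, 17, 18, 20]
Count = 9
Final answer: 9


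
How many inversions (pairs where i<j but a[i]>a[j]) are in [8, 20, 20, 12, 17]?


For each element, count the later elements that are smaller than it:
  8 (index 0): smaller elements after it = [] -> 0
  20 (index 1): smaller elements after it = [12, 17] -> 2
  20 (index 2): smaller elements after it = [12, 17] -> 2
  12 (index 3): smaller elements after it = [] -> 0
Total inversions = 0 + 2 + 2 + 0 = 4
Final answer: 4


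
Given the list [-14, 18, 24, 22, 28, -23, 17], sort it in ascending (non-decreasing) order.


Original list: [-14, 18, 24, 22, 28, -23, 17]
Repeatedly take the smallest remaining element:
  Remaining [-14, 18, 24, 22, 28, -23, 17] -> smallest is -23
  Remaining [-14, 18, 24, 22, 28, 17] -> smallest is -14
  Remaining [18, 24, 22, 28, 17] -> smallest is 17
  Remaining [18, 24, 22, 28] -> smallest is 18
  Remaining [24, 22, 28] -> smallest is 22
  Remaining [24, 28] -> smallest is 24
  Remaining [28] -> smallest is 28
Collecting the picks in order gives the sorted list.
Final answer: [-23, -14, 17, 18, 22, 24, 28]


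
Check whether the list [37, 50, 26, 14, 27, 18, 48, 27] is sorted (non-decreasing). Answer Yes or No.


Check consecutive pairs:
  37 <= 50? True
  50 <= 26? False
  26 <= 14? False
  14 <= 27? True
  27 <= 18? False
  18 <= 48? True
  48 <= 27? False
4 consecutive pair(s) are out of order, so the list is not sorted.
Final answer: No


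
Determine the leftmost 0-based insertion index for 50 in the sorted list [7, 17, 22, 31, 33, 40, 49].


List is sorted: [7, 17, 22, 31, 33, 40, 49]
We need the leftmost position where 50 can be inserted, i.e. the first index whose element is >= 50 (or the end of the list if none is).
Binary search with low=0, high=7 (0-based indices):
  low=0, high=7, mid=3: a[3]=31 < 50, so low = 4
  low=4, high=7, mid=5: a[5]=40 < 50, so low = 6
  low=6, high=7, mid=6: a[6]=49 < 50, so low = 7
Now low = high = 7, so the insertion index is 7.
Final answer: 7


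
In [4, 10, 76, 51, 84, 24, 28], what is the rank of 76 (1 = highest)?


Sort descending: [84, 76, 51, 28, 24, 10, 4]
Find 76 in the sorted list.
76 is at position 2.
Final answer: 2


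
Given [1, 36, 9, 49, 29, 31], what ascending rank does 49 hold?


Sort ascending: [1, 9, 29, 31, 36, 49]
Find 49 in the sorted list.
49 is at position 6 (1-indexed).
Final answer: 6


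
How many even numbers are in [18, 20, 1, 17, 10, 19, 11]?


Check each element:
  18 is even
  20 is even
  1 is odd
  17 is odd
  10 is even
  19 is odd
  11 is odd
Evens: [18, 20, 10]
Count of evens = 3
Final answer: 3


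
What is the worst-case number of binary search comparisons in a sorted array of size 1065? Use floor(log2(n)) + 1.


Binary search halves the search space each step.
Maximum comparisons = floor(log2(1065)) + 1
log2(1065) = 10.0566
floor(log2(1065)) = 10, so 10 + 1 = 11
Final answer: 11


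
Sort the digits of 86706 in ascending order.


The number 86706 has digits: 8, 6, 7, 0, 6
Sorted: 0, 6, 6, 7, 8
Joining the sorted digits gives the result.
Final answer: 06678


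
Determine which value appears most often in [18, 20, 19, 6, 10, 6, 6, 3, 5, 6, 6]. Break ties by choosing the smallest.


Count the frequency of each value:
  3 appears 1 time(s)
  5 appears 1 time(s)
  6 appears 5 time(s)
  10 appears 1 time(s)
  18 appears 1 time(s)
  19 appears 1 time(s)
  20 appears 1 time(s)
Maximum frequency is 5.
Only 6 reaches that frequency, so it is the mode.
Final answer: 6


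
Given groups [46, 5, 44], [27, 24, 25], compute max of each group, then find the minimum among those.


Find max of each group:
  Group 1: [46, 5, 44] -> max = 46
  Group 2: [27, 24, 25] -> max = 27
Maxes: [46, 27]
Minimum of maxes = 27
Final answer: 27


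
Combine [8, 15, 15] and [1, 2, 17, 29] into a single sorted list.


List A: [8, 15, 15]
List B: [1, 2, 17, 29]
Repeatedly compare the front elements and take the smaller:
  8 vs 1 -> take 1
  8 vs 2 -> take 2
  8 vs 17 -> take 8
  15 vs 17 -> take 15
  15 vs 17 -> take 15
  A is exhausted; append the rest of B: [17, 29]
Final answer: [1, 2, 8, 15, 15, 17, 29]


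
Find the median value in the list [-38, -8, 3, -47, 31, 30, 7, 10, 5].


First, sort the list: [-47, -38, -8, 3, 5, 7, 10, 30, 31]
The list has 9 elements (odd count).
The middle index is 4 (0-based), and the element there is 5.
Final answer: 5


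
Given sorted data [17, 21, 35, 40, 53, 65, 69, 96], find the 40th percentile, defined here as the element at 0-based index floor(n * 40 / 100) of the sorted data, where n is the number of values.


The dataset has n = 8 elements.
Index = floor(8 * 40 / 100) = floor(320 / 100) = floor(3.2) = 3
Counting from index 0 in the sorted data, the element at index 3 is 40.
Final answer: 40
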